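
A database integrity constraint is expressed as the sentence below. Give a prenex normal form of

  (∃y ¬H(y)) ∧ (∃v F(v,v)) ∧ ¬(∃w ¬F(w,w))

∃y ∃v ∀w (¬H(y) ∧ F(v,v) ∧ F(w,w))

Drive negations inward (¬∀x A ≡ ∃x ¬A, ¬∃x A ≡ ∀x ¬A, De Morgan for ∧/∨):
  (∃y ¬H(y)) ∧ (∃v F(v,v)) ∧ (∀w F(w,w))
All bound variables are already distinct, so no renaming is needed.
Extract every quantifier outward, since the variables are now distinct and don't occur free across branches:
  ∃y ∃v ∀w (¬H(y) ∧ F(v,v) ∧ F(w,w))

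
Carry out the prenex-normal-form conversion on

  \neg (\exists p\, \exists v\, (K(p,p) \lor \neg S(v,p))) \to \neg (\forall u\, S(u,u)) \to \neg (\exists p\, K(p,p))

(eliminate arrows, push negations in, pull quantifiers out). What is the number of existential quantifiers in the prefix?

First replace A → B with ¬A ∨ B.
  \neg \neg (\exists p\, \exists v\, (K(p,p) \lor \neg S(v,p))) \lor \neg \neg (\forall u\, S(u,u)) \lor \neg (\exists p\, K(p,p))
Move each ¬ inward, flipping quantifiers it crosses:
  (\exists p\, \exists v\, (K(p,p) \lor \neg S(v,p))) \lor (\forall u\, S(u,u)) \lor (\forall p\, \neg K(p,p))
Give each quantifier a distinct variable: p↦z.
  (\exists p\, \exists v\, (K(p,p) \lor \neg S(v,p))) \lor (\forall u\, S(u,u)) \lor (\forall z\, \neg K(z,z))
Finally move all quantifiers to the prefix:
  \exists p\, \exists v\, \forall u\, \forall z\, (K(p,p) \lor \neg S(v,p) \lor S(u,u) \lor \neg K(z,z))
The prefix is \exists p \exists v \forall u \forall z: 2 universal, 2 existential.

2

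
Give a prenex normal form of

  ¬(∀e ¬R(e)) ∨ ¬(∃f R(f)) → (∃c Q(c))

∀e ∃f ∃c (¬R(e) ∧ R(f) ∨ Q(c))

Eliminate → and ↔ using ¬ and ∨.
  ¬(¬(∀e ¬R(e)) ∨ ¬(∃f R(f))) ∨ (∃c Q(c))
Move each ¬ inward, flipping quantifiers it crosses:
  (∀e ¬R(e)) ∧ (∃f R(f)) ∨ (∃c Q(c))
Extract every quantifier outward, since the variables are now distinct and don't occur free across branches:
  ∀e ∃f ∃c (¬R(e) ∧ R(f) ∨ Q(c))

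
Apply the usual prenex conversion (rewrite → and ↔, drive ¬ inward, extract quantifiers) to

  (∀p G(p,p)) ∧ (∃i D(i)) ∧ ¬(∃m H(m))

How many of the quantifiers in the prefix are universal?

2

Drive negations inward (¬∀x A ≡ ∃x ¬A, ¬∃x A ≡ ∀x ¬A, De Morgan for ∧/∨):
  (∀p G(p,p)) ∧ (∃i D(i)) ∧ (∀m ¬H(m))
All bound variables are already distinct, so no renaming is needed.
Extract every quantifier outward, since the variables are now distinct and don't occur free across branches:
  ∀p ∃i ∀m (G(p,p) ∧ D(i) ∧ ¬H(m))
The prefix is ∀p ∃i ∀m: 2 universal, 1 existential.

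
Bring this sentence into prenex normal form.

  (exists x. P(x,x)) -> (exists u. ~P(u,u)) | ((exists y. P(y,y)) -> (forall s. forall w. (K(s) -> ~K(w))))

Rewrite implications/biconditionals: A → B as ¬A ∨ B.
  ~(exists x. P(x,x)) | (exists u. ~P(u,u)) | ~(exists y. P(y,y)) | (forall s. forall w. (~K(s) | ~K(w)))
Push ¬ through the quantifiers and connectives to reach negation normal form:
  (forall x. ~P(x,x)) | (exists u. ~P(u,u)) | (forall y. ~P(y,y)) | (forall s. forall w. (~K(s) | ~K(w)))
Pull the quantifiers to the front (each side's bound variable is not free in the other side):
  forall x. exists u. forall y. forall s. forall w. (~P(x,x) | ~P(u,u) | ~P(y,y) | ~K(s) | ~K(w))

forall x. exists u. forall y. forall s. forall w. (~P(x,x) | ~P(u,u) | ~P(y,y) | ~K(s) | ~K(w))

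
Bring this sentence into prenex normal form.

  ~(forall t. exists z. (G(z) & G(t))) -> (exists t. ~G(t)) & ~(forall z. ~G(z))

Eliminate → and ↔ using ¬ and ∨.
  ~~(forall t. exists z. (G(z) & G(t))) | (exists t. ~G(t)) & ~(forall z. ~G(z))
Move each ¬ inward, flipping quantifiers it crosses:
  (forall t. exists z. (G(z) & G(t))) | (exists t. ~G(t)) & (exists z. G(z))
Standardize variables apart so no two quantifiers bind the same name: t↦w, z↦w1.
  (forall t. exists z. (G(z) & G(t))) | (exists w. ~G(w)) & (exists w1. G(w1))
Finally move all quantifiers to the prefix:
  forall t. exists z. exists w. exists w1. (G(z) & G(t) | ~G(w) & G(w1))

forall t. exists z. exists w. exists w1. (G(z) & G(t) | ~G(w) & G(w1))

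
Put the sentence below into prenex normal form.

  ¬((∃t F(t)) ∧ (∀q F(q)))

∀t ∃q (¬F(t) ∨ ¬F(q))

Drive negations inward (¬∀x A ≡ ∃x ¬A, ¬∃x A ≡ ∀x ¬A, De Morgan for ∧/∨):
  (∀t ¬F(t)) ∨ (∃q ¬F(q))
All bound variables are already distinct, so no renaming is needed.
Pull the quantifiers to the front (each side's bound variable is not free in the other side):
  ∀t ∃q (¬F(t) ∨ ¬F(q))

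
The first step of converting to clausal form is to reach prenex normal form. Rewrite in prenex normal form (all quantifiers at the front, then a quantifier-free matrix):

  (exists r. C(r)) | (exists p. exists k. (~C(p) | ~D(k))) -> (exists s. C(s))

Eliminate → and ↔ using ¬ and ∨.
  ~((exists r. C(r)) | (exists p. exists k. (~C(p) | ~D(k)))) | (exists s. C(s))
Move each ¬ inward, flipping quantifiers it crosses:
  (forall r. ~C(r)) & (forall p. forall k. (C(p) & D(k))) | (exists s. C(s))
All bound variables are already distinct, so no renaming is needed.
Finally move all quantifiers to the prefix:
  forall r. forall p. forall k. exists s. (~C(r) & C(p) & D(k) | C(s))

forall r. forall p. forall k. exists s. (~C(r) & C(p) & D(k) | C(s))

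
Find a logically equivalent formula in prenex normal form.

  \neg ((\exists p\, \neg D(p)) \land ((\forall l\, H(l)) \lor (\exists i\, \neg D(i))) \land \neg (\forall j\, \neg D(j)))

Push ¬ through the quantifiers and connectives to reach negation normal form:
  (\forall p\, D(p)) \lor (\exists l\, \neg H(l)) \land (\forall i\, D(i)) \lor (\forall j\, \neg D(j))
Finally move all quantifiers to the prefix:
  \forall p\, \exists l\, \forall i\, \forall j\, (D(p) \lor \neg H(l) \land D(i) \lor \neg D(j))

\forall p\, \exists l\, \forall i\, \forall j\, (D(p) \lor \neg H(l) \land D(i) \lor \neg D(j))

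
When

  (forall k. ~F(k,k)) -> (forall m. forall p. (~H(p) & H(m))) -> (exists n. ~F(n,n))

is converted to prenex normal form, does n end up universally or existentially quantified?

existential

Rewrite implications/biconditionals: A → B as ¬A ∨ B.
  ~(forall k. ~F(k,k)) | ~(forall m. forall p. (~H(p) & H(m))) | (exists n. ~F(n,n))
Push ¬ through the quantifiers and connectives to reach negation normal form:
  (exists k. F(k,k)) | (exists m. exists p. (H(p) | ~H(m))) | (exists n. ~F(n,n))
All bound variables are already distinct, so no renaming is needed.
Pull the quantifiers to the front (each side's bound variable is not free in the other side):
  exists k. exists m. exists p. exists n. (F(k,k) | H(p) | ~H(m) | ~F(n,n))
The quantifier exists n sits under an even number of negations (counting the antecedent side of each →), so it remains existential.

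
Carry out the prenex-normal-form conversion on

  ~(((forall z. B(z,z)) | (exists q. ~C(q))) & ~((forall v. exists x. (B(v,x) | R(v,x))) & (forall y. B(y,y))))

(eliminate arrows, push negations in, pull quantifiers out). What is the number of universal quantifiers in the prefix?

3

Push ¬ through the quantifiers and connectives to reach negation normal form:
  (exists z. ~B(z,z)) & (forall q. C(q)) | (forall v. exists x. (B(v,x) | R(v,x))) & (forall y. B(y,y))
Pull the quantifiers to the front (each side's bound variable is not free in the other side):
  exists z. forall q. forall v. exists x. forall y. (~B(z,z) & C(q) | (B(v,x) | R(v,x)) & B(y,y))
The prefix is exists z forall q forall v exists x forall y: 3 universal, 2 existential.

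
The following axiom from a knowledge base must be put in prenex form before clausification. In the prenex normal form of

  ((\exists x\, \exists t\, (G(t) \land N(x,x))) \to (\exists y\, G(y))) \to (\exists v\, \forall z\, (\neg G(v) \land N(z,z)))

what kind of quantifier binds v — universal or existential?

existential

Rewrite implications/biconditionals: A → B as ¬A ∨ B.
  \neg (\neg (\exists x\, \exists t\, (G(t) \land N(x,x))) \lor (\exists y\, G(y))) \lor (\exists v\, \forall z\, (\neg G(v) \land N(z,z)))
Push ¬ through the quantifiers and connectives to reach negation normal form:
  (\exists x\, \exists t\, (G(t) \land N(x,x))) \land (\forall y\, \neg G(y)) \lor (\exists v\, \forall z\, (\neg G(v) \land N(z,z)))
All bound variables are already distinct, so no renaming is needed.
Pull the quantifiers to the front (each side's bound variable is not free in the other side):
  \exists x\, \exists t\, \forall y\, \exists v\, \forall z\, (G(t) \land N(x,x) \land \neg G(y) \lor \neg G(v) \land N(z,z))
The quantifier \exists v sits under an even number of negations (counting the antecedent side of each →), so it remains existential.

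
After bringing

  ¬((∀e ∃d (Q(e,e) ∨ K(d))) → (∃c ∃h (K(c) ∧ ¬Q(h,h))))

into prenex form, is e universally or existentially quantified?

First replace A → B with ¬A ∨ B.
  ¬(¬(∀e ∃d (Q(e,e) ∨ K(d))) ∨ (∃c ∃h (K(c) ∧ ¬Q(h,h))))
Push ¬ through the quantifiers and connectives to reach negation normal form:
  (∀e ∃d (Q(e,e) ∨ K(d))) ∧ (∀c ∀h (¬K(c) ∨ Q(h,h)))
All bound variables are already distinct, so no renaming is needed.
Extract every quantifier outward, since the variables are now distinct and don't occur free across branches:
  ∀e ∃d ∀c ∀h ((Q(e,e) ∨ K(d)) ∧ (¬K(c) ∨ Q(h,h)))
The quantifier ∀e sits under an even number of negations (counting the antecedent side of each →), so it remains universal.

universal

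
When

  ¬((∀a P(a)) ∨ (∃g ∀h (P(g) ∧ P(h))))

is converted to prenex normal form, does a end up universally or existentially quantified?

Push ¬ through the quantifiers and connectives to reach negation normal form:
  (∃a ¬P(a)) ∧ (∀g ∃h (¬P(g) ∨ ¬P(h)))
Extract every quantifier outward, since the variables are now distinct and don't occur free across branches:
  ∃a ∀g ∃h (¬P(a) ∧ (¬P(g) ∨ ¬P(h)))
The quantifier ∀a sits under an odd number of negations, so it flips to ∃a.

existential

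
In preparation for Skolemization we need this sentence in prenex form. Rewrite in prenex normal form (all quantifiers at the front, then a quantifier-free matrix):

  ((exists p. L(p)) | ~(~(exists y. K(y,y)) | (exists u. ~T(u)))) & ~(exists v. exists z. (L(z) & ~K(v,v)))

Drive negations inward (¬∀x A ≡ ∃x ¬A, ¬∃x A ≡ ∀x ¬A, De Morgan for ∧/∨):
  ((exists p. L(p)) | (exists y. K(y,y)) & (forall u. T(u))) & (forall v. forall z. (~L(z) | K(v,v)))
All bound variables are already distinct, so no renaming is needed.
Finally move all quantifiers to the prefix:
  exists p. exists y. forall u. forall v. forall z. ((L(p) | K(y,y) & T(u)) & (~L(z) | K(v,v)))

exists p. exists y. forall u. forall v. forall z. ((L(p) | K(y,y) & T(u)) & (~L(z) | K(v,v)))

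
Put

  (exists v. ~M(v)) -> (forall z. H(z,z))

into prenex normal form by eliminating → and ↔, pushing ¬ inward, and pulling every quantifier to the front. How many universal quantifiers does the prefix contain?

First replace A → B with ¬A ∨ B.
  ~(exists v. ~M(v)) | (forall z. H(z,z))
Drive negations inward (¬∀x A ≡ ∃x ¬A, ¬∃x A ≡ ∀x ¬A, De Morgan for ∧/∨):
  (forall v. M(v)) | (forall z. H(z,z))
All bound variables are already distinct, so no renaming is needed.
Finally move all quantifiers to the prefix:
  forall v. forall z. (M(v) | H(z,z))
The prefix is forall v forall z: 2 universal, 0 existential.

2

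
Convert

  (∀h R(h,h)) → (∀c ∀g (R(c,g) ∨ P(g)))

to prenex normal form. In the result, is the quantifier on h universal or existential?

existential

Eliminate → and ↔ using ¬ and ∨.
  ¬(∀h R(h,h)) ∨ (∀c ∀g (R(c,g) ∨ P(g)))
Push ¬ through the quantifiers and connectives to reach negation normal form:
  (∃h ¬R(h,h)) ∨ (∀c ∀g (R(c,g) ∨ P(g)))
All bound variables are already distinct, so no renaming is needed.
Pull the quantifiers to the front (each side's bound variable is not free in the other side):
  ∃h ∀c ∀g (¬R(h,h) ∨ R(c,g) ∨ P(g))
The quantifier ∀h sits under an odd number of negations (counting the antecedent side of each →), so it flips to ∃h.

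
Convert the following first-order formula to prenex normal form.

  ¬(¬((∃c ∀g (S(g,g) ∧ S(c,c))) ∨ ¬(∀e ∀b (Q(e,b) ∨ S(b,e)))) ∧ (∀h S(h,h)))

∃c ∀g ∃e ∃b ∃h (S(g,g) ∧ S(c,c) ∨ ¬Q(e,b) ∧ ¬S(b,e) ∨ ¬S(h,h))

Drive negations inward (¬∀x A ≡ ∃x ¬A, ¬∃x A ≡ ∀x ¬A, De Morgan for ∧/∨):
  (∃c ∀g (S(g,g) ∧ S(c,c))) ∨ (∃e ∃b (¬Q(e,b) ∧ ¬S(b,e))) ∨ (∃h ¬S(h,h))
Finally move all quantifiers to the prefix:
  ∃c ∀g ∃e ∃b ∃h (S(g,g) ∧ S(c,c) ∨ ¬Q(e,b) ∧ ¬S(b,e) ∨ ¬S(h,h))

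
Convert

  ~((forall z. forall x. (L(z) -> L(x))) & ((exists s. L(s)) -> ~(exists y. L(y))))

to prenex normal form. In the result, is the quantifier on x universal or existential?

Eliminate → and ↔ using ¬ and ∨.
  ~((forall z. forall x. (~L(z) | L(x))) & (~(exists s. L(s)) | ~(exists y. L(y))))
Move each ¬ inward, flipping quantifiers it crosses:
  (exists z. exists x. (L(z) & ~L(x))) | (exists s. L(s)) & (exists y. L(y))
Finally move all quantifiers to the prefix:
  exists z. exists x. exists s. exists y. (L(z) & ~L(x) | L(s) & L(y))
The quantifier forall x sits under an odd number of negations (counting the antecedent side of each →), so it flips to exists x.

existential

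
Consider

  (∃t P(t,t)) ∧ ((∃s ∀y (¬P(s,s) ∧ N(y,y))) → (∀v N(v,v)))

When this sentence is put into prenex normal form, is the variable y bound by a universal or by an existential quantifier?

First replace A → B with ¬A ∨ B.
  (∃t P(t,t)) ∧ (¬(∃s ∀y (¬P(s,s) ∧ N(y,y))) ∨ (∀v N(v,v)))
Move each ¬ inward, flipping quantifiers it crosses:
  (∃t P(t,t)) ∧ ((∀s ∃y (P(s,s) ∨ ¬N(y,y))) ∨ (∀v N(v,v)))
Finally move all quantifiers to the prefix:
  ∃t ∀s ∃y ∀v (P(t,t) ∧ (P(s,s) ∨ ¬N(y,y) ∨ N(v,v)))
The quantifier ∀y sits under an odd number of negations (counting the antecedent side of each →), so it flips to ∃y.

existential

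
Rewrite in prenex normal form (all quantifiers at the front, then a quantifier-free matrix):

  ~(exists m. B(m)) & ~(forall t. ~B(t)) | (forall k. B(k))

Push ¬ through the quantifiers and connectives to reach negation normal form:
  (forall m. ~B(m)) & (exists t. B(t)) | (forall k. B(k))
All bound variables are already distinct, so no renaming is needed.
Finally move all quantifiers to the prefix:
  forall m. exists t. forall k. (~B(m) & B(t) | B(k))

forall m. exists t. forall k. (~B(m) & B(t) | B(k))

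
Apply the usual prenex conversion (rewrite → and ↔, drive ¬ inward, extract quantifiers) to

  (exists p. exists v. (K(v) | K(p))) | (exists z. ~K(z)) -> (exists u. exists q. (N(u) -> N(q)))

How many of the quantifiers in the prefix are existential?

Eliminate → and ↔ using ¬ and ∨.
  ~((exists p. exists v. (K(v) | K(p))) | (exists z. ~K(z))) | (exists u. exists q. (~N(u) | N(q)))
Push ¬ through the quantifiers and connectives to reach negation normal form:
  (forall p. forall v. (~K(v) & ~K(p))) & (forall z. K(z)) | (exists u. exists q. (~N(u) | N(q)))
Finally move all quantifiers to the prefix:
  forall p. forall v. forall z. exists u. exists q. (~K(v) & ~K(p) & K(z) | ~N(u) | N(q))
The prefix is forall p forall v forall z exists u exists q: 3 universal, 2 existential.

2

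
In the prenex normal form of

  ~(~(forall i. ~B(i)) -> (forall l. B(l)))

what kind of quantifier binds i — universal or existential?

Eliminate → and ↔ using ¬ and ∨.
  ~(~~(forall i. ~B(i)) | (forall l. B(l)))
Push ¬ through the quantifiers and connectives to reach negation normal form:
  (exists i. B(i)) & (exists l. ~B(l))
All bound variables are already distinct, so no renaming is needed.
Finally move all quantifiers to the prefix:
  exists i. exists l. (B(i) & ~B(l))
The quantifier forall i sits under an odd number of negations (counting the antecedent side of each →), so it flips to exists i.

existential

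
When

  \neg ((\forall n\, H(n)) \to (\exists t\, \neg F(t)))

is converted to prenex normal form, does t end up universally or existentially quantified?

First replace A → B with ¬A ∨ B.
  \neg (\neg (\forall n\, H(n)) \lor (\exists t\, \neg F(t)))
Drive negations inward (¬∀x A ≡ ∃x ¬A, ¬∃x A ≡ ∀x ¬A, De Morgan for ∧/∨):
  (\forall n\, H(n)) \land (\forall t\, F(t))
Finally move all quantifiers to the prefix:
  \forall n\, \forall t\, (H(n) \land F(t))
The quantifier \exists t sits under an odd number of negations (counting the antecedent side of each →), so it flips to \forall t.

universal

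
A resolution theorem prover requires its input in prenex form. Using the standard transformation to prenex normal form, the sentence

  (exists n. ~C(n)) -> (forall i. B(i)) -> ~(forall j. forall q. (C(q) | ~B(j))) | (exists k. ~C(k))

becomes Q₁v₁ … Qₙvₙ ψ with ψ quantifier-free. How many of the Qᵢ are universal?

1

Rewrite implications/biconditionals: A → B as ¬A ∨ B.
  ~(exists n. ~C(n)) | ~(forall i. B(i)) | ~(forall j. forall q. (C(q) | ~B(j))) | (exists k. ~C(k))
Drive negations inward (¬∀x A ≡ ∃x ¬A, ¬∃x A ≡ ∀x ¬A, De Morgan for ∧/∨):
  (forall n. C(n)) | (exists i. ~B(i)) | (exists j. exists q. (~C(q) & B(j))) | (exists k. ~C(k))
Finally move all quantifiers to the prefix:
  forall n. exists i. exists j. exists q. exists k. (C(n) | ~B(i) | ~C(q) & B(j) | ~C(k))
The prefix is forall n exists i exists j exists q exists k: 1 universal, 4 existential.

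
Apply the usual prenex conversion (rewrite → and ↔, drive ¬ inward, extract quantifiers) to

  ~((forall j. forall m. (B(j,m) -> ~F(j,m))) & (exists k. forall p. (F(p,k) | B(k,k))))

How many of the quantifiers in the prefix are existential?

3

First replace A → B with ¬A ∨ B.
  ~((forall j. forall m. (~B(j,m) | ~F(j,m))) & (exists k. forall p. (F(p,k) | B(k,k))))
Move each ¬ inward, flipping quantifiers it crosses:
  (exists j. exists m. (B(j,m) & F(j,m))) | (forall k. exists p. (~F(p,k) & ~B(k,k)))
All bound variables are already distinct, so no renaming is needed.
Extract every quantifier outward, since the variables are now distinct and don't occur free across branches:
  exists j. exists m. forall k. exists p. (B(j,m) & F(j,m) | ~F(p,k) & ~B(k,k))
The prefix is exists j exists m forall k exists p: 1 universal, 3 existential.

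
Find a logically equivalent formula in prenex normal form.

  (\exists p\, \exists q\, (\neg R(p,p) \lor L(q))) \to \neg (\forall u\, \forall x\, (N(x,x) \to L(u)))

\forall p\, \forall q\, \exists u\, \exists x\, (R(p,p) \land \neg L(q) \lor N(x,x) \land \neg L(u))

Rewrite implications/biconditionals: A → B as ¬A ∨ B.
  \neg (\exists p\, \exists q\, (\neg R(p,p) \lor L(q))) \lor \neg (\forall u\, \forall x\, (\neg N(x,x) \lor L(u)))
Drive negations inward (¬∀x A ≡ ∃x ¬A, ¬∃x A ≡ ∀x ¬A, De Morgan for ∧/∨):
  (\forall p\, \forall q\, (R(p,p) \land \neg L(q))) \lor (\exists u\, \exists x\, (N(x,x) \land \neg L(u)))
All bound variables are already distinct, so no renaming is needed.
Pull the quantifiers to the front (each side's bound variable is not free in the other side):
  \forall p\, \forall q\, \exists u\, \exists x\, (R(p,p) \land \neg L(q) \lor N(x,x) \land \neg L(u))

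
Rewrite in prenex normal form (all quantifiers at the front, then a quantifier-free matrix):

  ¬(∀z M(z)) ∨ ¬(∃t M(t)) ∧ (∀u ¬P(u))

Drive negations inward (¬∀x A ≡ ∃x ¬A, ¬∃x A ≡ ∀x ¬A, De Morgan for ∧/∨):
  (∃z ¬M(z)) ∨ (∀t ¬M(t)) ∧ (∀u ¬P(u))
Pull the quantifiers to the front (each side's bound variable is not free in the other side):
  ∃z ∀t ∀u (¬M(z) ∨ ¬M(t) ∧ ¬P(u))

∃z ∀t ∀u (¬M(z) ∨ ¬M(t) ∧ ¬P(u))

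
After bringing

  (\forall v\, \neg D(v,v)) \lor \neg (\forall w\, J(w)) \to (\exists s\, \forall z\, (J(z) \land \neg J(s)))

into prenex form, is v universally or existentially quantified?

Rewrite implications/biconditionals: A → B as ¬A ∨ B.
  \neg ((\forall v\, \neg D(v,v)) \lor \neg (\forall w\, J(w))) \lor (\exists s\, \forall z\, (J(z) \land \neg J(s)))
Drive negations inward (¬∀x A ≡ ∃x ¬A, ¬∃x A ≡ ∀x ¬A, De Morgan for ∧/∨):
  (\exists v\, D(v,v)) \land (\forall w\, J(w)) \lor (\exists s\, \forall z\, (J(z) \land \neg J(s)))
All bound variables are already distinct, so no renaming is needed.
Extract every quantifier outward, since the variables are now distinct and don't occur free across branches:
  \exists v\, \forall w\, \exists s\, \forall z\, (D(v,v) \land J(w) \lor J(z) \land \neg J(s))
The quantifier \forall v sits under an odd number of negations (counting the antecedent side of each →), so it flips to \exists v.

existential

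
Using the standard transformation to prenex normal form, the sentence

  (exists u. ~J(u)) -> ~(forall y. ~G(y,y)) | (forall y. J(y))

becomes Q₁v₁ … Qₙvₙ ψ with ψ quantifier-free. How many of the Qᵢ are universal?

Eliminate → and ↔ using ¬ and ∨.
  ~(exists u. ~J(u)) | ~(forall y. ~G(y,y)) | (forall y. J(y))
Drive negations inward (¬∀x A ≡ ∃x ¬A, ¬∃x A ≡ ∀x ¬A, De Morgan for ∧/∨):
  (forall u. J(u)) | (exists y. G(y,y)) | (forall y. J(y))
Standardize variables apart so no two quantifiers bind the same name: y↦w.
  (forall u. J(u)) | (exists y. G(y,y)) | (forall w. J(w))
Pull the quantifiers to the front (each side's bound variable is not free in the other side):
  forall u. exists y. forall w. (J(u) | G(y,y) | J(w))
The prefix is forall u exists y forall w: 2 universal, 1 existential.

2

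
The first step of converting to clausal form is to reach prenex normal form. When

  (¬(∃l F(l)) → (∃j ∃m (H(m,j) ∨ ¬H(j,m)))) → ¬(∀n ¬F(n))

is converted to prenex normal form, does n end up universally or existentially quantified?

existential

Eliminate → and ↔ using ¬ and ∨.
  ¬(¬¬(∃l F(l)) ∨ (∃j ∃m (H(m,j) ∨ ¬H(j,m)))) ∨ ¬(∀n ¬F(n))
Drive negations inward (¬∀x A ≡ ∃x ¬A, ¬∃x A ≡ ∀x ¬A, De Morgan for ∧/∨):
  (∀l ¬F(l)) ∧ (∀j ∀m (¬H(m,j) ∧ H(j,m))) ∨ (∃n F(n))
All bound variables are already distinct, so no renaming is needed.
Pull the quantifiers to the front (each side's bound variable is not free in the other side):
  ∀l ∀j ∀m ∃n (¬F(l) ∧ ¬H(m,j) ∧ H(j,m) ∨ F(n))
The quantifier ∀n sits under an odd number of negations (counting the antecedent side of each →), so it flips to ∃n.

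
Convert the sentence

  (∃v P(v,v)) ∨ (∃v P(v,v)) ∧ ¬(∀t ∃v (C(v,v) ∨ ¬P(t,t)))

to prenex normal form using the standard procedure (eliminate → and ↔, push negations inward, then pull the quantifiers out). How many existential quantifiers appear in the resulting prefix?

Move each ¬ inward, flipping quantifiers it crosses:
  (∃v P(v,v)) ∨ (∃v P(v,v)) ∧ (∃t ∀v (¬C(v,v) ∧ P(t,t)))
Standardize variables apart so no two quantifiers bind the same name: v↦y, v↦v1.
  (∃v P(v,v)) ∨ (∃y P(y,y)) ∧ (∃t ∀v1 (¬C(v1,v1) ∧ P(t,t)))
Pull the quantifiers to the front (each side's bound variable is not free in the other side):
  ∃v ∃y ∃t ∀v1 (P(v,v) ∨ P(y,y) ∧ ¬C(v1,v1) ∧ P(t,t))
The prefix is ∃v ∃y ∃t ∀v1: 1 universal, 3 existential.

3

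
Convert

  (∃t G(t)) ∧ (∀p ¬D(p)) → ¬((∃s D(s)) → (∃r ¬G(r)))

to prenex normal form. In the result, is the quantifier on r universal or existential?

Rewrite implications/biconditionals: A → B as ¬A ∨ B.
  ¬((∃t G(t)) ∧ (∀p ¬D(p))) ∨ ¬(¬(∃s D(s)) ∨ (∃r ¬G(r)))
Push ¬ through the quantifiers and connectives to reach negation normal form:
  (∀t ¬G(t)) ∨ (∃p D(p)) ∨ (∃s D(s)) ∧ (∀r G(r))
All bound variables are already distinct, so no renaming is needed.
Finally move all quantifiers to the prefix:
  ∀t ∃p ∃s ∀r (¬G(t) ∨ D(p) ∨ D(s) ∧ G(r))
The quantifier ∃r sits under an odd number of negations (counting the antecedent side of each →), so it flips to ∀r.

universal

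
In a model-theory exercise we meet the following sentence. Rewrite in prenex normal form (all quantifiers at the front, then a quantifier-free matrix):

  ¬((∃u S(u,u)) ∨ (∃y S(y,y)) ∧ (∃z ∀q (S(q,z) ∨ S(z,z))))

∀u ∀y ∀z ∃q (¬S(u,u) ∧ (¬S(y,y) ∨ ¬S(q,z) ∧ ¬S(z,z)))

Push ¬ through the quantifiers and connectives to reach negation normal form:
  (∀u ¬S(u,u)) ∧ ((∀y ¬S(y,y)) ∨ (∀z ∃q (¬S(q,z) ∧ ¬S(z,z))))
All bound variables are already distinct, so no renaming is needed.
Finally move all quantifiers to the prefix:
  ∀u ∀y ∀z ∃q (¬S(u,u) ∧ (¬S(y,y) ∨ ¬S(q,z) ∧ ¬S(z,z)))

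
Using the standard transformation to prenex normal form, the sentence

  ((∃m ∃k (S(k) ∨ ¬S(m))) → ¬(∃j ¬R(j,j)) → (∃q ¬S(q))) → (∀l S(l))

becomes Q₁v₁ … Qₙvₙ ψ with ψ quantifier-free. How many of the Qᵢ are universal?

Eliminate → and ↔ using ¬ and ∨.
  ¬(¬(∃m ∃k (S(k) ∨ ¬S(m))) ∨ ¬¬(∃j ¬R(j,j)) ∨ (∃q ¬S(q))) ∨ (∀l S(l))
Push ¬ through the quantifiers and connectives to reach negation normal form:
  (∃m ∃k (S(k) ∨ ¬S(m))) ∧ (∀j R(j,j)) ∧ (∀q S(q)) ∨ (∀l S(l))
Pull the quantifiers to the front (each side's bound variable is not free in the other side):
  ∃m ∃k ∀j ∀q ∀l ((S(k) ∨ ¬S(m)) ∧ R(j,j) ∧ S(q) ∨ S(l))
The prefix is ∃m ∃k ∀j ∀q ∀l: 3 universal, 2 existential.

3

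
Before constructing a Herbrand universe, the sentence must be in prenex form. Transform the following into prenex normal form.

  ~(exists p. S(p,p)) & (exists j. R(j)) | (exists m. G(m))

forall p. exists j. exists m. (~S(p,p) & R(j) | G(m))

Move each ¬ inward, flipping quantifiers it crosses:
  (forall p. ~S(p,p)) & (exists j. R(j)) | (exists m. G(m))
Finally move all quantifiers to the prefix:
  forall p. exists j. exists m. (~S(p,p) & R(j) | G(m))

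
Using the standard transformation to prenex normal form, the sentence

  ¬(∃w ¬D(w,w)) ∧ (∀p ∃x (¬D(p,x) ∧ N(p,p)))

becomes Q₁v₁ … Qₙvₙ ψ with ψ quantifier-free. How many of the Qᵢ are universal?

2

Move each ¬ inward, flipping quantifiers it crosses:
  (∀w D(w,w)) ∧ (∀p ∃x (¬D(p,x) ∧ N(p,p)))
All bound variables are already distinct, so no renaming is needed.
Extract every quantifier outward, since the variables are now distinct and don't occur free across branches:
  ∀w ∀p ∃x (D(w,w) ∧ ¬D(p,x) ∧ N(p,p))
The prefix is ∀w ∀p ∃x: 2 universal, 1 existential.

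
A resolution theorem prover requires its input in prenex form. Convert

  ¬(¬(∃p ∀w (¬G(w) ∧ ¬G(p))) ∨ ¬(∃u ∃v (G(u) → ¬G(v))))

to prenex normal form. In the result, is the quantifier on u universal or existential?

First replace A → B with ¬A ∨ B.
  ¬(¬(∃p ∀w (¬G(w) ∧ ¬G(p))) ∨ ¬(∃u ∃v (¬G(u) ∨ ¬G(v))))
Drive negations inward (¬∀x A ≡ ∃x ¬A, ¬∃x A ≡ ∀x ¬A, De Morgan for ∧/∨):
  (∃p ∀w (¬G(w) ∧ ¬G(p))) ∧ (∃u ∃v (¬G(u) ∨ ¬G(v)))
All bound variables are already distinct, so no renaming is needed.
Pull the quantifiers to the front (each side's bound variable is not free in the other side):
  ∃p ∀w ∃u ∃v (¬G(w) ∧ ¬G(p) ∧ (¬G(u) ∨ ¬G(v)))
The quantifier ∃u sits under an even number of negations (counting the antecedent side of each →), so it remains existential.

existential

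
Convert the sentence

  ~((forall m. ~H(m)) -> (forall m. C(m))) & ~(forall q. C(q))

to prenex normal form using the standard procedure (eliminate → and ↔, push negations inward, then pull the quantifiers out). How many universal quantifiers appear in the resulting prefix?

1

Eliminate → and ↔ using ¬ and ∨.
  ~(~(forall m. ~H(m)) | (forall m. C(m))) & ~(forall q. C(q))
Move each ¬ inward, flipping quantifiers it crosses:
  (forall m. ~H(m)) & (exists m. ~C(m)) & (exists q. ~C(q))
Rename bound variables to avoid capture: m↦a.
  (forall m. ~H(m)) & (exists a. ~C(a)) & (exists q. ~C(q))
Finally move all quantifiers to the prefix:
  forall m. exists a. exists q. (~H(m) & ~C(a) & ~C(q))
The prefix is forall m exists a exists q: 1 universal, 2 existential.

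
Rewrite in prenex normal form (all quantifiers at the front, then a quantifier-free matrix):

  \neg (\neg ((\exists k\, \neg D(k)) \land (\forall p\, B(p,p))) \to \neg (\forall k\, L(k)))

\forall k\, \exists p\, \forall z1\, ((D(k) \lor \neg B(p,p)) \land L(z1))

Eliminate → and ↔ using ¬ and ∨.
  \neg (\neg \neg ((\exists k\, \neg D(k)) \land (\forall p\, B(p,p))) \lor \neg (\forall k\, L(k)))
Drive negations inward (¬∀x A ≡ ∃x ¬A, ¬∃x A ≡ ∀x ¬A, De Morgan for ∧/∨):
  ((\forall k\, D(k)) \lor (\exists p\, \neg B(p,p))) \land (\forall k\, L(k))
Standardize variables apart so no two quantifiers bind the same name: k↦z1.
  ((\forall k\, D(k)) \lor (\exists p\, \neg B(p,p))) \land (\forall z1\, L(z1))
Pull the quantifiers to the front (each side's bound variable is not free in the other side):
  \forall k\, \exists p\, \forall z1\, ((D(k) \lor \neg B(p,p)) \land L(z1))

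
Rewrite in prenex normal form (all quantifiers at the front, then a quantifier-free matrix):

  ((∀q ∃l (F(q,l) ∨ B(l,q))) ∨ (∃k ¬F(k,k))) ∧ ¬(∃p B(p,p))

∀q ∃l ∃k ∀p ((F(q,l) ∨ B(l,q) ∨ ¬F(k,k)) ∧ ¬B(p,p))

Move each ¬ inward, flipping quantifiers it crosses:
  ((∀q ∃l (F(q,l) ∨ B(l,q))) ∨ (∃k ¬F(k,k))) ∧ (∀p ¬B(p,p))
Extract every quantifier outward, since the variables are now distinct and don't occur free across branches:
  ∀q ∃l ∃k ∀p ((F(q,l) ∨ B(l,q) ∨ ¬F(k,k)) ∧ ¬B(p,p))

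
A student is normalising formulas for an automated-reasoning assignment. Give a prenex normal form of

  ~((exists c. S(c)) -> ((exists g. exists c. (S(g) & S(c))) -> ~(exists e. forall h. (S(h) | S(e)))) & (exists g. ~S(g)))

exists c. exists g. exists y1. exists e. forall h. forall s. (S(c) & (S(g) & S(y1) & (S(h) | S(e)) | S(s)))

Rewrite implications/biconditionals: A → B as ¬A ∨ B.
  ~(~(exists c. S(c)) | (~(exists g. exists c. (S(g) & S(c))) | ~(exists e. forall h. (S(h) | S(e)))) & (exists g. ~S(g)))
Push ¬ through the quantifiers and connectives to reach negation normal form:
  (exists c. S(c)) & ((exists g. exists c. (S(g) & S(c))) & (exists e. forall h. (S(h) | S(e))) | (forall g. S(g)))
Standardize variables apart so no two quantifiers bind the same name: c↦y1, g↦s.
  (exists c. S(c)) & ((exists g. exists y1. (S(g) & S(y1))) & (exists e. forall h. (S(h) | S(e))) | (forall s. S(s)))
Pull the quantifiers to the front (each side's bound variable is not free in the other side):
  exists c. exists g. exists y1. exists e. forall h. forall s. (S(c) & (S(g) & S(y1) & (S(h) | S(e)) | S(s)))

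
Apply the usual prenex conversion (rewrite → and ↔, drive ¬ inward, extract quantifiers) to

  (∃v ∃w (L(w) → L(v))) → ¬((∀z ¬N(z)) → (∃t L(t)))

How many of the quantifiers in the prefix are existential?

0

Rewrite implications/biconditionals: A → B as ¬A ∨ B.
  ¬(∃v ∃w (¬L(w) ∨ L(v))) ∨ ¬(¬(∀z ¬N(z)) ∨ (∃t L(t)))
Push ¬ through the quantifiers and connectives to reach negation normal form:
  (∀v ∀w (L(w) ∧ ¬L(v))) ∨ (∀z ¬N(z)) ∧ (∀t ¬L(t))
All bound variables are already distinct, so no renaming is needed.
Pull the quantifiers to the front (each side's bound variable is not free in the other side):
  ∀v ∀w ∀z ∀t (L(w) ∧ ¬L(v) ∨ ¬N(z) ∧ ¬L(t))
The prefix is ∀v ∀w ∀z ∀t: 4 universal, 0 existential.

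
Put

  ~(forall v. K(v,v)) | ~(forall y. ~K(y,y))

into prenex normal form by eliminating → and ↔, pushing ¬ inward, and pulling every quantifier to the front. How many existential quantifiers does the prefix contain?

Push ¬ through the quantifiers and connectives to reach negation normal form:
  (exists v. ~K(v,v)) | (exists y. K(y,y))
Pull the quantifiers to the front (each side's bound variable is not free in the other side):
  exists v. exists y. (~K(v,v) | K(y,y))
The prefix is exists v exists y: 0 universal, 2 existential.

2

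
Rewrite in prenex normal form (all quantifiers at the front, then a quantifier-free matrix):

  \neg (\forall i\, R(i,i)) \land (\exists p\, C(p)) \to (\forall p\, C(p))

Rewrite implications/biconditionals: A → B as ¬A ∨ B.
  \neg (\neg (\forall i\, R(i,i)) \land (\exists p\, C(p))) \lor (\forall p\, C(p))
Push ¬ through the quantifiers and connectives to reach negation normal form:
  (\forall i\, R(i,i)) \lor (\forall p\, \neg C(p)) \lor (\forall p\, C(p))
Give each quantifier a distinct variable: p↦w1.
  (\forall i\, R(i,i)) \lor (\forall p\, \neg C(p)) \lor (\forall w1\, C(w1))
Pull the quantifiers to the front (each side's bound variable is not free in the other side):
  \forall i\, \forall p\, \forall w1\, (R(i,i) \lor \neg C(p) \lor C(w1))

\forall i\, \forall p\, \forall w1\, (R(i,i) \lor \neg C(p) \lor C(w1))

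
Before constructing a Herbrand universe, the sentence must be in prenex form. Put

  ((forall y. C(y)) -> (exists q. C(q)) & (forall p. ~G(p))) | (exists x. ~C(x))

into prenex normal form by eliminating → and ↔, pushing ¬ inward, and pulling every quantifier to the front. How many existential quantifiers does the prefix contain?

Rewrite implications/biconditionals: A → B as ¬A ∨ B.
  ~(forall y. C(y)) | (exists q. C(q)) & (forall p. ~G(p)) | (exists x. ~C(x))
Drive negations inward (¬∀x A ≡ ∃x ¬A, ¬∃x A ≡ ∀x ¬A, De Morgan for ∧/∨):
  (exists y. ~C(y)) | (exists q. C(q)) & (forall p. ~G(p)) | (exists x. ~C(x))
Finally move all quantifiers to the prefix:
  exists y. exists q. forall p. exists x. (~C(y) | C(q) & ~G(p) | ~C(x))
The prefix is exists y exists q forall p exists x: 1 universal, 3 existential.

3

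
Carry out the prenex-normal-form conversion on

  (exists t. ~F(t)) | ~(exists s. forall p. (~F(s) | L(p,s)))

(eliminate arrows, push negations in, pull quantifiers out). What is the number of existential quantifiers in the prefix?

2

Drive negations inward (¬∀x A ≡ ∃x ¬A, ¬∃x A ≡ ∀x ¬A, De Morgan for ∧/∨):
  (exists t. ~F(t)) | (forall s. exists p. (F(s) & ~L(p,s)))
Extract every quantifier outward, since the variables are now distinct and don't occur free across branches:
  exists t. forall s. exists p. (~F(t) | F(s) & ~L(p,s))
The prefix is exists t forall s exists p: 1 universal, 2 existential.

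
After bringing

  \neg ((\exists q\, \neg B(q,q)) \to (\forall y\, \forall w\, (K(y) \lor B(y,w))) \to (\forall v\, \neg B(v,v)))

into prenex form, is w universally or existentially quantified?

Rewrite implications/biconditionals: A → B as ¬A ∨ B.
  \neg (\neg (\exists q\, \neg B(q,q)) \lor \neg (\forall y\, \forall w\, (K(y) \lor B(y,w))) \lor (\forall v\, \neg B(v,v)))
Drive negations inward (¬∀x A ≡ ∃x ¬A, ¬∃x A ≡ ∀x ¬A, De Morgan for ∧/∨):
  (\exists q\, \neg B(q,q)) \land (\forall y\, \forall w\, (K(y) \lor B(y,w))) \land (\exists v\, B(v,v))
All bound variables are already distinct, so no renaming is needed.
Finally move all quantifiers to the prefix:
  \exists q\, \forall y\, \forall w\, \exists v\, (\neg B(q,q) \land (K(y) \lor B(y,w)) \land B(v,v))
The quantifier \forall w sits under an even number of negations (counting the antecedent side of each →), so it remains universal.

universal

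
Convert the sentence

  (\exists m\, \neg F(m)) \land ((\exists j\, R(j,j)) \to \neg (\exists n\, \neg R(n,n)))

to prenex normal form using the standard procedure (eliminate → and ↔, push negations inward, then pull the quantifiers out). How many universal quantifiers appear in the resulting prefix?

Rewrite implications/biconditionals: A → B as ¬A ∨ B.
  (\exists m\, \neg F(m)) \land (\neg (\exists j\, R(j,j)) \lor \neg (\exists n\, \neg R(n,n)))
Drive negations inward (¬∀x A ≡ ∃x ¬A, ¬∃x A ≡ ∀x ¬A, De Morgan for ∧/∨):
  (\exists m\, \neg F(m)) \land ((\forall j\, \neg R(j,j)) \lor (\forall n\, R(n,n)))
Finally move all quantifiers to the prefix:
  \exists m\, \forall j\, \forall n\, (\neg F(m) \land (\neg R(j,j) \lor R(n,n)))
The prefix is \exists m \forall j \forall n: 2 universal, 1 existential.

2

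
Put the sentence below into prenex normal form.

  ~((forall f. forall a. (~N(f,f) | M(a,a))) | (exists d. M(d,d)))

Push ¬ through the quantifiers and connectives to reach negation normal form:
  (exists f. exists a. (N(f,f) & ~M(a,a))) & (forall d. ~M(d,d))
All bound variables are already distinct, so no renaming is needed.
Finally move all quantifiers to the prefix:
  exists f. exists a. forall d. (N(f,f) & ~M(a,a) & ~M(d,d))

exists f. exists a. forall d. (N(f,f) & ~M(a,a) & ~M(d,d))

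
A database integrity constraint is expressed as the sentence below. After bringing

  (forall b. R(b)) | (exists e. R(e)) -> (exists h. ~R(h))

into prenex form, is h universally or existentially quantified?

existential

Eliminate → and ↔ using ¬ and ∨.
  ~((forall b. R(b)) | (exists e. R(e))) | (exists h. ~R(h))
Push ¬ through the quantifiers and connectives to reach negation normal form:
  (exists b. ~R(b)) & (forall e. ~R(e)) | (exists h. ~R(h))
Finally move all quantifiers to the prefix:
  exists b. forall e. exists h. (~R(b) & ~R(e) | ~R(h))
The quantifier exists h sits under an even number of negations (counting the antecedent side of each →), so it remains existential.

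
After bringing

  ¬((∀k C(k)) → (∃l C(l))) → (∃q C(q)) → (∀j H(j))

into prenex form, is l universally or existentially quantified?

Eliminate → and ↔ using ¬ and ∨.
  ¬¬(¬(∀k C(k)) ∨ (∃l C(l))) ∨ ¬(∃q C(q)) ∨ (∀j H(j))
Push ¬ through the quantifiers and connectives to reach negation normal form:
  (∃k ¬C(k)) ∨ (∃l C(l)) ∨ (∀q ¬C(q)) ∨ (∀j H(j))
Pull the quantifiers to the front (each side's bound variable is not free in the other side):
  ∃k ∃l ∀q ∀j (¬C(k) ∨ C(l) ∨ ¬C(q) ∨ H(j))
The quantifier ∃l sits under an even number of negations (counting the antecedent side of each →), so it remains existential.

existential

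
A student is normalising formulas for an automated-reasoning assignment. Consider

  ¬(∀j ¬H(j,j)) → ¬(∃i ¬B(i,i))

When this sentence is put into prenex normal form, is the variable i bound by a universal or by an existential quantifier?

universal

First replace A → B with ¬A ∨ B.
  ¬¬(∀j ¬H(j,j)) ∨ ¬(∃i ¬B(i,i))
Drive negations inward (¬∀x A ≡ ∃x ¬A, ¬∃x A ≡ ∀x ¬A, De Morgan for ∧/∨):
  (∀j ¬H(j,j)) ∨ (∀i B(i,i))
All bound variables are already distinct, so no renaming is needed.
Pull the quantifiers to the front (each side's bound variable is not free in the other side):
  ∀j ∀i (¬H(j,j) ∨ B(i,i))
The quantifier ∃i sits under an odd number of negations (counting the antecedent side of each →), so it flips to ∀i.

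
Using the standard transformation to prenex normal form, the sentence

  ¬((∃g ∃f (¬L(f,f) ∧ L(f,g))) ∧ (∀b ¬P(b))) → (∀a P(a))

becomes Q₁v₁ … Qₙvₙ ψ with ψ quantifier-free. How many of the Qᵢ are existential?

2

Rewrite implications/biconditionals: A → B as ¬A ∨ B.
  ¬¬((∃g ∃f (¬L(f,f) ∧ L(f,g))) ∧ (∀b ¬P(b))) ∨ (∀a P(a))
Push ¬ through the quantifiers and connectives to reach negation normal form:
  (∃g ∃f (¬L(f,f) ∧ L(f,g))) ∧ (∀b ¬P(b)) ∨ (∀a P(a))
Extract every quantifier outward, since the variables are now distinct and don't occur free across branches:
  ∃g ∃f ∀b ∀a (¬L(f,f) ∧ L(f,g) ∧ ¬P(b) ∨ P(a))
The prefix is ∃g ∃f ∀b ∀a: 2 universal, 2 existential.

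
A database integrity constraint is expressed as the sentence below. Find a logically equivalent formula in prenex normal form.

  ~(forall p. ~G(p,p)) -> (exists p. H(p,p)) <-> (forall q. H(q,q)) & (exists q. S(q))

exists p. forall w. forall q. exists w1. exists y. forall b. forall y1. exists x1. ((G(p,p) & ~H(w,w) | H(q,q) & S(w1)) & (~H(y,y) | ~S(b) | ~G(y1,y1) | H(x1,x1)))

Rewrite implications/biconditionals: A → B as ¬A ∨ B; A ↔ B as (¬A ∨ B) ∧ (¬B ∨ A).
  (~(~~(forall p. ~G(p,p)) | (exists p. H(p,p))) | (forall q. H(q,q)) & (exists q. S(q))) & (~((forall q. H(q,q)) & (exists q. S(q))) | ~~(forall p. ~G(p,p)) | (exists p. H(p,p)))
Move each ¬ inward, flipping quantifiers it crosses:
  ((exists p. G(p,p)) & (forall p. ~H(p,p)) | (forall q. H(q,q)) & (exists q. S(q))) & ((exists q. ~H(q,q)) | (forall q. ~S(q)) | (forall p. ~G(p,p)) | (exists p. H(p,p)))
Rename bound variables to avoid capture: p↦w, q↦w1, q↦y, q↦b, p↦y1, p↦x1.
  ((exists p. G(p,p)) & (forall w. ~H(w,w)) | (forall q. H(q,q)) & (exists w1. S(w1))) & ((exists y. ~H(y,y)) | (forall b. ~S(b)) | (forall y1. ~G(y1,y1)) | (exists x1. H(x1,x1)))
Extract every quantifier outward, since the variables are now distinct and don't occur free across branches:
  exists p. forall w. forall q. exists w1. exists y. forall b. forall y1. exists x1. ((G(p,p) & ~H(w,w) | H(q,q) & S(w1)) & (~H(y,y) | ~S(b) | ~G(y1,y1) | H(x1,x1)))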